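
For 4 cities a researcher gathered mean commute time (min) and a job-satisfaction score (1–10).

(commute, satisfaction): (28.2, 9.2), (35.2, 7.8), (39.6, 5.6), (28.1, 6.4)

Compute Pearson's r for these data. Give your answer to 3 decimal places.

-0.555

n = 4, Σx = 131.1, Σy = 29, Σx² = 4392.05, Σy² = 217.8, Σxy = 935.6
nΣxy − ΣxΣy = 3742.4 − 3801.9 = -59.5
nΣx² − (Σx)² = 17568.2 − 17187.21 = 380.99; nΣy² − (Σy)² = 871.2 − 841 = 30.2
r = -59.5 / √(380.99 × 30.2) = -59.5 / 107.2655 ≈ -0.555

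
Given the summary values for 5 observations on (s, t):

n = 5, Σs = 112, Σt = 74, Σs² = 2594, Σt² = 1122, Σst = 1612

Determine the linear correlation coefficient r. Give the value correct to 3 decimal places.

r = (nΣst − ΣsΣt) / √[(nΣs² − (Σs)²)(nΣt² − (Σt)²)]
Numerator: 5×1612 − 112×74 = -228
Denominator: √[(12970 − 12544)(5610 − 5476)] = √[426 × 134] = 238.9226
r = -228 / 238.9226 ≈ -0.954

-0.954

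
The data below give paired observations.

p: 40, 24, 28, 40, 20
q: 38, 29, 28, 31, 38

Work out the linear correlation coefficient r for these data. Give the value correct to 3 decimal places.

0.080

n = 5, Σp = 152, Σq = 164, Σp² = 4960, Σq² = 5474, Σpq = 5000
nΣpq − ΣpΣq = 25000 − 24928 = 72
nΣp² − (Σp)² = 24800 − 23104 = 1696; nΣq² − (Σq)² = 27370 − 26896 = 474
r = 72 / √(1696 × 474) = 72 / 896.6069 ≈ 0.080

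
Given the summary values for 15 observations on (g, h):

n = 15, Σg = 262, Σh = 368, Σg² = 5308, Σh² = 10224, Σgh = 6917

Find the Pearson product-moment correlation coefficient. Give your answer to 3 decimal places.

r = (nΣgh − ΣgΣh) / √[(nΣg² − (Σg)²)(nΣh² − (Σh)²)]
Numerator: 15×6917 − 262×368 = 7339
Denominator: √[(79620 − 68644)(153360 − 135424)] = √[10976 × 17936] = 14030.8779
r = 7339 / 14030.8779 ≈ 0.523

0.523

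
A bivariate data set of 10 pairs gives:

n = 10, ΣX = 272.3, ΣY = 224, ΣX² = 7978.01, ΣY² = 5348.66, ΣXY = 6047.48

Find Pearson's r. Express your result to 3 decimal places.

r = (nΣXY − ΣXΣY) / √[(nΣX² − (ΣX)²)(nΣY² − (ΣY)²)]
Numerator: 10×6047.48 − 272.3×224 = -520.4
Denominator: √[(79780.1 − 74147.29)(53486.6 − 50176)] = √[5632.81 × 3310.6] = 4318.3308
r = -520.4 / 4318.3308 ≈ -0.121

-0.121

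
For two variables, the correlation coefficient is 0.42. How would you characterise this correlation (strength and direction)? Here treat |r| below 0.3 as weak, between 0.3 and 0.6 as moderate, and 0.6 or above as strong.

r = 0.42 > 0 so the relationship is positive.
|r| = 0.42, which falls in the moderate range.

moderate positive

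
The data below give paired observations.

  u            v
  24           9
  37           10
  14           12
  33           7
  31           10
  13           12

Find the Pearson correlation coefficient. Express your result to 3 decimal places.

n = 6, Σu = 152, Σv = 60, Σu² = 4360, Σv² = 618, Σuv = 1451
nΣuv − ΣuΣv = 8706 − 9120 = -414
nΣu² − (Σu)² = 26160 − 23104 = 3056; nΣv² − (Σv)² = 3708 − 3600 = 108
r = -414 / √(3056 × 108) = -414 / 574.4980 ≈ -0.721

-0.721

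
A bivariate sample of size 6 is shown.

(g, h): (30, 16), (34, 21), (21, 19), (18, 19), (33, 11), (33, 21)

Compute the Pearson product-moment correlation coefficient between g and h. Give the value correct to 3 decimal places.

n = 6, Σg = 169, Σh = 107, Σg² = 4999, Σh² = 1981, Σgh = 2991
nΣgh − ΣgΣh = 17946 − 18083 = -137
nΣg² − (Σg)² = 29994 − 28561 = 1433; nΣh² − (Σh)² = 11886 − 11449 = 437
r = -137 / √(1433 × 437) = -137 / 791.3413 ≈ -0.173

-0.173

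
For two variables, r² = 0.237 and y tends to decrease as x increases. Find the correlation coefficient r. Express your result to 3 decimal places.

|r| = √0.237 = 0.487
The association is negative, so r = −0.487.

-0.487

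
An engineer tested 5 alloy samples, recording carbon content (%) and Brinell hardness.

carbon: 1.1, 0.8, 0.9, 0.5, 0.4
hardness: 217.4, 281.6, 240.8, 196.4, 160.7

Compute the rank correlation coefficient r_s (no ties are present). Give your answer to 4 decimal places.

0.6000

Rank carbon: 5, 3, 4, 2, 1
Rank hardness: 3, 5, 4, 2, 1
d = rank(carbon) − rank(hardness): 2, -2, 0, 0, 0; Σd² = 8
ρ = 1 − 6Σd² / [n(n²−1)] = 1 − 6×8 / (5×24) = 1 − 48/120 ≈ 0.6000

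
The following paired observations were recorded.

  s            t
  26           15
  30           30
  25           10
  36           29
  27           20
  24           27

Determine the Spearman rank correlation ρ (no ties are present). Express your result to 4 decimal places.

Rank s: 3, 5, 2, 6, 4, 1
Rank t: 2, 6, 1, 5, 3, 4
d = rank(s) − rank(t): 1, -1, 1, 1, 1, -3; Σd² = 14
ρ = 1 − 6Σd² / [n(n²−1)] = 1 − 6×14 / (6×35) = 1 − 84/210 ≈ 0.6000

0.6000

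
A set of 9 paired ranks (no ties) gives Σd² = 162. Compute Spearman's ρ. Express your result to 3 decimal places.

-0.350

ρ = 1 − 6Σd² / [n(n²−1)] = 1 − 6×162 / (9×80)
  = 1 − 972/720 = 1 − 1.3500 ≈ -0.350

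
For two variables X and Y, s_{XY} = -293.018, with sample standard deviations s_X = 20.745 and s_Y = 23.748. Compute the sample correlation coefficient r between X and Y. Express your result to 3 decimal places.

-0.595

r = Cov(X,Y) / (s_X · s_Y) = -293.018 / (20.745 × 23.748)
  = -293.018 / 492.6523 ≈ -0.595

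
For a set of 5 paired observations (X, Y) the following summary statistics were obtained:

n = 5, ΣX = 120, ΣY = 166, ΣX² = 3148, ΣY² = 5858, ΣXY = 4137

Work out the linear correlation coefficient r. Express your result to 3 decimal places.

r = (nΣXY − ΣXΣY) / √[(nΣX² − (ΣX)²)(nΣY² − (ΣY)²)]
Numerator: 5×4137 − 120×166 = 765
Denominator: √[(15740 − 14400)(29290 − 27556)] = √[1340 × 1734] = 1524.3228
r = 765 / 1524.3228 ≈ 0.502

0.502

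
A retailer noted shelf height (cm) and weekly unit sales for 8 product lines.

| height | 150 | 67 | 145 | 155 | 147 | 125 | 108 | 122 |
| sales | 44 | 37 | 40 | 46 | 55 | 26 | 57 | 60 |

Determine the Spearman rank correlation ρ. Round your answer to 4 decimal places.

0.0238

Rank height: 7, 1, 5, 8, 6, 4, 2, 3
Rank sales: 4, 2, 3, 5, 6, 1, 7, 8
d = rank(height) − rank(sales): 3, -1, 2, 3, 0, 3, -5, -5; Σd² = 82
ρ = 1 − 6Σd² / [n(n²−1)] = 1 − 6×82 / (8×63) = 1 − 492/504 ≈ 0.0238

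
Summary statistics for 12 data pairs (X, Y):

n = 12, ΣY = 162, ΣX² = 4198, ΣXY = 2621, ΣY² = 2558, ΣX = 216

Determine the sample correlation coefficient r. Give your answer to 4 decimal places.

r = (nΣXY − ΣXΣY) / √[(nΣX² − (ΣX)²)(nΣY² − (ΣY)²)]
Numerator: 12×2621 − 216×162 = -3540
Denominator: √[(50376 − 46656)(30696 − 26244)] = √[3720 × 4452] = 4069.5749
r = -3540 / 4069.5749 ≈ -0.8699

-0.8699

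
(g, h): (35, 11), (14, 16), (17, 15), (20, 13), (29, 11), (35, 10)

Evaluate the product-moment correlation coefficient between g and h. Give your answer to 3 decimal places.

-0.957

n = 6, Σg = 150, Σh = 76, Σg² = 4176, Σh² = 992, Σgh = 1793
nΣgh − ΣgΣh = 10758 − 11400 = -642
nΣg² − (Σg)² = 25056 − 22500 = 2556; nΣh² − (Σh)² = 5952 − 5776 = 176
r = -642 / √(2556 × 176) = -642 / 670.7131 ≈ -0.957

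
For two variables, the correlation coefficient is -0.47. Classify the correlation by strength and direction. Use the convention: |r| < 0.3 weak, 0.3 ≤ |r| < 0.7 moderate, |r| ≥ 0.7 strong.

r = -0.47 < 0 so the relationship is negative.
|r| = 0.47, which falls in the moderate range.

moderate negative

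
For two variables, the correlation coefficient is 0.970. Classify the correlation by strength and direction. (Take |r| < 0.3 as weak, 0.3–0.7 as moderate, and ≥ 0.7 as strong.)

r = 0.970 > 0 so the relationship is positive.
|r| = 0.970, which falls in the strong range.

strong positive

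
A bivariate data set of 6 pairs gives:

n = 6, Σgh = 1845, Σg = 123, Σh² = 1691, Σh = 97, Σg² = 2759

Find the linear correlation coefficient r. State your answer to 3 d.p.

r = (nΣgh − ΣgΣh) / √[(nΣg² − (Σg)²)(nΣh² − (Σh)²)]
Numerator: 6×1845 − 123×97 = -861
Denominator: √[(16554 − 15129)(10146 − 9409)] = √[1425 × 737] = 1024.8049
r = -861 / 1024.8049 ≈ -0.840

-0.840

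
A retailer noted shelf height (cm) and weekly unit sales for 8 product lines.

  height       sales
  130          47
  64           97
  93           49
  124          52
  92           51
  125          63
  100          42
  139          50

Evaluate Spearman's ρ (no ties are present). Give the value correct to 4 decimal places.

Rank height: 7, 1, 3, 5, 2, 6, 4, 8
Rank sales: 2, 8, 3, 6, 5, 7, 1, 4
d = rank(height) − rank(sales): 5, -7, 0, -1, -3, -1, 3, 4; Σd² = 110
ρ = 1 − 6Σd² / [n(n²−1)] = 1 − 6×110 / (8×63) = 1 − 660/504 ≈ -0.3095

-0.3095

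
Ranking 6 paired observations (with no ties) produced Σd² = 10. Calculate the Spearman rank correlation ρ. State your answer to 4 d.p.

ρ = 1 − 6Σd² / [n(n²−1)] = 1 − 6×10 / (6×35)
  = 1 − 60/210 = 1 − 0.28571 ≈ 0.7143

0.7143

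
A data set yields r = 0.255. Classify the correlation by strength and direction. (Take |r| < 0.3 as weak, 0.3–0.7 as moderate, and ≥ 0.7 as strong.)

weak positive

r = 0.255 > 0 so the relationship is positive.
|r| = 0.255, which falls in the weak range.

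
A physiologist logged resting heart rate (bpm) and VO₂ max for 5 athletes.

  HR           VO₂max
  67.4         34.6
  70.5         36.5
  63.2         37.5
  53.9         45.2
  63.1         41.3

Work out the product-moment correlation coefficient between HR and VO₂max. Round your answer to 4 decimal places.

-0.8942

n = 5, Σx = 318.1, Σy = 195.1, Σx² = 20394.07, Σy² = 7684.39, Σxy = 12317.6
nΣxy − ΣxΣy = 61588 − 62061.31 = -473.31
nΣx² − (Σx)² = 101970.35 − 101187.61 = 782.74; nΣy² − (Σy)² = 38421.95 − 38064.01 = 357.94
r = -473.31 / √(782.74 × 357.94) = -473.31 / 529.3146 ≈ -0.8942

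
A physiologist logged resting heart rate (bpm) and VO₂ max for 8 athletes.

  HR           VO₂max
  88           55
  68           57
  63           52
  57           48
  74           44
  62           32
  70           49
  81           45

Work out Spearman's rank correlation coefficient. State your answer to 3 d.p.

Rank HR: 8, 4, 3, 1, 6, 2, 5, 7
Rank VO₂max: 7, 8, 6, 4, 2, 1, 5, 3
d = rank(HR) − rank(VO₂max): 1, -4, -3, -3, 4, 1, 0, 4; Σd² = 68
ρ = 1 − 6Σd² / [n(n²−1)] = 1 − 6×68 / (8×63) = 1 − 408/504 ≈ 0.190

0.190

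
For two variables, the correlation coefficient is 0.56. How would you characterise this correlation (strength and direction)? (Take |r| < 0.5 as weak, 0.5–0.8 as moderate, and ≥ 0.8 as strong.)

r = 0.56 > 0 so the relationship is positive.
|r| = 0.56, which falls in the moderate range.

moderate positive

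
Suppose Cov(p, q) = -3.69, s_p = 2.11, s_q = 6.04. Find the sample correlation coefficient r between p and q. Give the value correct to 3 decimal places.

-0.290

r = Cov(p,q) / (s_p · s_q) = -3.69 / (2.11 × 6.04)
  = -3.69 / 12.7444 ≈ -0.290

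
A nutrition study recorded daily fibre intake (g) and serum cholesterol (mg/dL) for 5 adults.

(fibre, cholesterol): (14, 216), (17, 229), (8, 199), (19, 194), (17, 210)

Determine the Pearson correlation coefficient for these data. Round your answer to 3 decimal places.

0.188

n = 5, Σx = 75, Σy = 1048, Σx² = 1199, Σy² = 220434, Σxy = 15765
nΣxy − ΣxΣy = 78825 − 78600 = 225
nΣx² − (Σx)² = 5995 − 5625 = 370; nΣy² − (Σy)² = 1102170 − 1098304 = 3866
r = 225 / √(370 × 3866) = 225 / 1196.0017 ≈ 0.188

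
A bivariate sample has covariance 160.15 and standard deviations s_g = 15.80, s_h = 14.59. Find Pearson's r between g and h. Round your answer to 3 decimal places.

0.695

r = Cov(g,h) / (s_g · s_h) = 160.15 / (15.80 × 14.59)
  = 160.15 / 230.5220 ≈ 0.695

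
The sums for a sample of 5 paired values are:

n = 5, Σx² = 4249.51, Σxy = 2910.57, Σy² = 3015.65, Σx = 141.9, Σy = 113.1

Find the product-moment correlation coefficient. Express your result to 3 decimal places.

-0.938

r = (nΣxy − ΣxΣy) / √[(nΣx² − (Σx)²)(nΣy² − (Σy)²)]
Numerator: 5×2910.57 − 141.9×113.1 = -1496.04
Denominator: √[(21247.55 − 20135.61)(15078.25 − 12791.61)] = √[1111.94 × 2286.64] = 1594.5553
r = -1496.04 / 1594.5553 ≈ -0.938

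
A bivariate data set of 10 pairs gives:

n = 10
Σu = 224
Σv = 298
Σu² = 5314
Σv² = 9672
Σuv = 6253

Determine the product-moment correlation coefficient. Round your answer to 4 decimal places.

-0.8716

r = (nΣuv − ΣuΣv) / √[(nΣu² − (Σu)²)(nΣv² − (Σv)²)]
Numerator: 10×6253 − 224×298 = -4222
Denominator: √[(53140 − 50176)(96720 − 88804)] = √[2964 × 7916] = 4843.8646
r = -4222 / 4843.8646 ≈ -0.8716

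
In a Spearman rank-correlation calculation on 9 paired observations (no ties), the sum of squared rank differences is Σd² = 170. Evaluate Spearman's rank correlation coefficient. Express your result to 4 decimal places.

ρ = 1 − 6Σd² / [n(n²−1)] = 1 − 6×170 / (9×80)
  = 1 − 1020/720 = 1 − 1.41667 ≈ -0.4167

-0.4167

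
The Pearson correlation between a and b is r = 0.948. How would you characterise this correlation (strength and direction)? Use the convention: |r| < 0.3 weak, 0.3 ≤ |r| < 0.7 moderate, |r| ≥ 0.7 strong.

r = 0.948 > 0 so the relationship is positive.
|r| = 0.948, which falls in the strong range.

strong positive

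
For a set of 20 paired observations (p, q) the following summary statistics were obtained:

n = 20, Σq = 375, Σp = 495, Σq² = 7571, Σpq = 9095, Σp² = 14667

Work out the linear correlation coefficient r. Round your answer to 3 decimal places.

r = (nΣpq − ΣpΣq) / √[(nΣp² − (Σp)²)(nΣq² − (Σq)²)]
Numerator: 20×9095 − 495×375 = -3725
Denominator: √[(293340 − 245025)(151420 − 140625)] = √[48315 × 10795] = 22837.6975
r = -3725 / 22837.6975 ≈ -0.163

-0.163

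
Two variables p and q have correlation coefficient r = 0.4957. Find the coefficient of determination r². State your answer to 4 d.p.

0.2457

r² = (0.4957)² = 0.2457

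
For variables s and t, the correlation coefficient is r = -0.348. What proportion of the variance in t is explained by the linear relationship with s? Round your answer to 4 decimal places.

r² = (-0.348)² = 0.1211

0.1211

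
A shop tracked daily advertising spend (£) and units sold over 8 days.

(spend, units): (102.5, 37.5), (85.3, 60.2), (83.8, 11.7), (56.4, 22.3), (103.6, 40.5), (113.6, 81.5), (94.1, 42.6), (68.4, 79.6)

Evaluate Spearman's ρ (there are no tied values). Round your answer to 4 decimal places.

0.3810

Rank spend: 6, 4, 3, 1, 7, 8, 5, 2
Rank units: 3, 6, 1, 2, 4, 8, 5, 7
d = rank(spend) − rank(units): 3, -2, 2, -1, 3, 0, 0, -5; Σd² = 52
ρ = 1 − 6Σd² / [n(n²−1)] = 1 − 6×52 / (8×63) = 1 − 312/504 ≈ 0.3810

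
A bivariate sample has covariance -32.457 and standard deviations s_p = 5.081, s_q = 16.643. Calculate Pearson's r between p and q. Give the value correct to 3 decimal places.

-0.384

r = Cov(p,q) / (s_p · s_q) = -32.457 / (5.081 × 16.643)
  = -32.457 / 84.5631 ≈ -0.384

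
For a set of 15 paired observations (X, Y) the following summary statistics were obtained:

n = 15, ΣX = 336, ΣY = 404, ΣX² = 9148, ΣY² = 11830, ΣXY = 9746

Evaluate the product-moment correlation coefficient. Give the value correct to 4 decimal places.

r = (nΣXY − ΣXΣY) / √[(nΣX² − (ΣX)²)(nΣY² − (ΣY)²)]
Numerator: 15×9746 − 336×404 = 10446
Denominator: √[(137220 − 112896)(177450 − 163216)] = √[24324 × 14234] = 18607.1980
r = 10446 / 18607.1980 ≈ 0.5614

0.5614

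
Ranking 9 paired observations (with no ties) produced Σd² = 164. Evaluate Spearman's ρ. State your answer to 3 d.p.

ρ = 1 − 6Σd² / [n(n²−1)] = 1 − 6×164 / (9×80)
  = 1 − 984/720 = 1 − 1.3667 ≈ -0.367

-0.367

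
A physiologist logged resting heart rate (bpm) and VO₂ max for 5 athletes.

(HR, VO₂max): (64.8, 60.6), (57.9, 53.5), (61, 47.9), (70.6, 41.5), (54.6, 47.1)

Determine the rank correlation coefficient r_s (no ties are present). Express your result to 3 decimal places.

-0.100

Rank HR: 4, 2, 3, 5, 1
Rank VO₂max: 5, 4, 3, 1, 2
d = rank(HR) − rank(VO₂max): -1, -2, 0, 4, -1; Σd² = 22
ρ = 1 − 6Σd² / [n(n²−1)] = 1 − 6×22 / (5×24) = 1 − 132/120 ≈ -0.100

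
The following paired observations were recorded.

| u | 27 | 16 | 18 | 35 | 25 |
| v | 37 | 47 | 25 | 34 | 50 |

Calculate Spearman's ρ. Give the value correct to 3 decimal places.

Rank u: 4, 1, 2, 5, 3
Rank v: 3, 4, 1, 2, 5
d = rank(u) − rank(v): 1, -3, 1, 3, -2; Σd² = 24
ρ = 1 − 6Σd² / [n(n²−1)] = 1 − 6×24 / (5×24) = 1 − 144/120 ≈ -0.200

-0.200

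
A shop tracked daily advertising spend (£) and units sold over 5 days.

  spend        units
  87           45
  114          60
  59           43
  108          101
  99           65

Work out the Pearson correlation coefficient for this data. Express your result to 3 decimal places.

n = 5, Σx = 467, Σy = 314, Σx² = 45511, Σy² = 21900, Σxy = 30635
nΣxy − ΣxΣy = 153175 − 146638 = 6537
nΣx² − (Σx)² = 227555 − 218089 = 9466; nΣy² − (Σy)² = 109500 − 98596 = 10904
r = 6537 / √(9466 × 10904) = 6537 / 10159.5898 ≈ 0.643

0.643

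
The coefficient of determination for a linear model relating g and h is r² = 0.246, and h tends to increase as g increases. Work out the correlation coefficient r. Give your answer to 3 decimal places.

0.496

|r| = √0.246 = 0.496
The association is positive, so r = 0.496.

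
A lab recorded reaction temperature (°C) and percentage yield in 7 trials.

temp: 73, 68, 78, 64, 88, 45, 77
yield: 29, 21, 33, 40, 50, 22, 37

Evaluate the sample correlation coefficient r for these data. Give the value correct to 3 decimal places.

0.689

n = 7, Σx = 493, Σy = 232, Σx² = 35831, Σy² = 8324, Σxy = 16918
nΣxy − ΣxΣy = 118426 − 114376 = 4050
nΣx² − (Σx)² = 250817 − 243049 = 7768; nΣy² − (Σy)² = 58268 − 53824 = 4444
r = 4050 / √(7768 × 4444) = 4050 / 5875.4567 ≈ 0.689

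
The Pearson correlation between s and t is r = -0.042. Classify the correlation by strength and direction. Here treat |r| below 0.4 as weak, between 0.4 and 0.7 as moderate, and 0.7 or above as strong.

weak negative

r = -0.042 < 0 so the relationship is negative.
|r| = 0.042, which falls in the weak range.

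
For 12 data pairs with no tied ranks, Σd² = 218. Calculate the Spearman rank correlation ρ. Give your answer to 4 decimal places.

ρ = 1 − 6Σd² / [n(n²−1)] = 1 − 6×218 / (12×143)
  = 1 − 1308/1716 = 1 − 0.76224 ≈ 0.2378

0.2378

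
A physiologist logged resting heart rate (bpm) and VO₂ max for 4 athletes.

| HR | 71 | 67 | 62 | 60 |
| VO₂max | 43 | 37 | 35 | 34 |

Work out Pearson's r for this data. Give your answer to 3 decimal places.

0.949

n = 4, Σx = 260, Σy = 149, Σx² = 16974, Σy² = 5599, Σxy = 9742
nΣxy − ΣxΣy = 38968 − 38740 = 228
nΣx² − (Σx)² = 67896 − 67600 = 296; nΣy² − (Σy)² = 22396 − 22201 = 195
r = 228 / √(296 × 195) = 228 / 240.2499 ≈ 0.949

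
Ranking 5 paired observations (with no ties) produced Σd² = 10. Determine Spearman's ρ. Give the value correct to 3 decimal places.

ρ = 1 − 6Σd² / [n(n²−1)] = 1 − 6×10 / (5×24)
  = 1 − 60/120 = 1 − 0.5000 ≈ 0.500

0.500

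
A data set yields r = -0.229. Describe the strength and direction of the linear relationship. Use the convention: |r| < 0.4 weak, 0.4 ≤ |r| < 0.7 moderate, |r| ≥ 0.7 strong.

weak negative

r = -0.229 < 0 so the relationship is negative.
|r| = 0.229, which falls in the weak range.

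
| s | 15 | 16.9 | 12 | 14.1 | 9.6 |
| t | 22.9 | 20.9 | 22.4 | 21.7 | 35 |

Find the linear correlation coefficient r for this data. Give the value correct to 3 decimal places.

-0.819

n = 5, Σs = 67.6, Σt = 122.9, Σs² = 945.58, Σt² = 3158.87, Σst = 1607.48
nΣst − ΣsΣt = 8037.4 − 8308.04 = -270.64
nΣs² − (Σs)² = 4727.9 − 4569.76 = 158.14; nΣt² − (Σt)² = 15794.35 − 15104.41 = 689.94
r = -270.64 / √(158.14 × 689.94) = -270.64 / 330.3137 ≈ -0.819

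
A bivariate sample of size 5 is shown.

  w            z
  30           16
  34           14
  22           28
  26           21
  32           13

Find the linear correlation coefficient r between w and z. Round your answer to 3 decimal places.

-0.970

n = 5, Σw = 144, Σz = 92, Σw² = 4240, Σz² = 1846, Σwz = 2534
nΣwz − ΣwΣz = 12670 − 13248 = -578
nΣw² − (Σw)² = 21200 − 20736 = 464; nΣz² − (Σz)² = 9230 − 8464 = 766
r = -578 / √(464 × 766) = -578 / 596.1745 ≈ -0.970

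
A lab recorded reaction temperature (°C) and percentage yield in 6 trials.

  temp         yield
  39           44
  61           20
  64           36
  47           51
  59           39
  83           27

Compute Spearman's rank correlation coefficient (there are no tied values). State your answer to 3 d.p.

-0.771

Rank temp: 1, 4, 5, 2, 3, 6
Rank yield: 5, 1, 3, 6, 4, 2
d = rank(temp) − rank(yield): -4, 3, 2, -4, -1, 4; Σd² = 62
ρ = 1 − 6Σd² / [n(n²−1)] = 1 − 6×62 / (6×35) = 1 − 372/210 ≈ -0.771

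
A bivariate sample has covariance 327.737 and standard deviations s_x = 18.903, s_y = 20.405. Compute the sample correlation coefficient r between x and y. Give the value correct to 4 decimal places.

r = Cov(x,y) / (s_x · s_y) = 327.737 / (18.903 × 20.405)
  = 327.737 / 385.7157 ≈ 0.8497

0.8497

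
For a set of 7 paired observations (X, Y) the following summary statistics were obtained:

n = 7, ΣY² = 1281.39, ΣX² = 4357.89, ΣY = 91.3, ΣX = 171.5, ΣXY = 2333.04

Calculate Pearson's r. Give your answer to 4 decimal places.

0.8088

r = (nΣXY − ΣXΣY) / √[(nΣX² − (ΣX)²)(nΣY² − (ΣY)²)]
Numerator: 7×2333.04 − 171.5×91.3 = 673.33
Denominator: √[(30505.23 − 29412.25)(8969.73 − 8335.69)] = √[1092.98 × 634.04] = 832.4620
r = 673.33 / 832.4620 ≈ 0.8088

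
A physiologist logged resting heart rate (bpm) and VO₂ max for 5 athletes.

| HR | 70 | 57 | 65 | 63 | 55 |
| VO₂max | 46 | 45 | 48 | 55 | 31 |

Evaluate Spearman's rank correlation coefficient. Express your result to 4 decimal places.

Rank HR: 5, 2, 4, 3, 1
Rank VO₂max: 3, 2, 4, 5, 1
d = rank(HR) − rank(VO₂max): 2, 0, 0, -2, 0; Σd² = 8
ρ = 1 − 6Σd² / [n(n²−1)] = 1 − 6×8 / (5×24) = 1 − 48/120 ≈ 0.6000

0.6000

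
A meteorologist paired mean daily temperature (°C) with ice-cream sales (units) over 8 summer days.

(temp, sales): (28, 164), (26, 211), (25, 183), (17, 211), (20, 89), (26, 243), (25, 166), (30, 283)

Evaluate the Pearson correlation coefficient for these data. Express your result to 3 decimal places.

n = 8, Σx = 197, Σy = 1550, Σx² = 4975, Σy² = 324042, Σxy = 38978
nΣxy − ΣxΣy = 311824 − 305350 = 6474
nΣx² − (Σx)² = 39800 − 38809 = 991; nΣy² − (Σy)² = 2592336 − 2402500 = 189836
r = 6474 / √(991 × 189836) = 6474 / 13715.9570 ≈ 0.472

0.472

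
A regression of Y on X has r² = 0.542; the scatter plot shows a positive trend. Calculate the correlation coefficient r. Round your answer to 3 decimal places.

0.736

|r| = √0.542 = 0.736
The association is positive, so r = 0.736.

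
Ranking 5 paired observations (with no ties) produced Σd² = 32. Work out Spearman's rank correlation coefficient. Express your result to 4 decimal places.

-0.6000

ρ = 1 − 6Σd² / [n(n²−1)] = 1 − 6×32 / (5×24)
  = 1 − 192/120 = 1 − 1.60000 ≈ -0.6000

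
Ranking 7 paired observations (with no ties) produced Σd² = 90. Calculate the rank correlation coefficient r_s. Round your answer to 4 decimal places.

-0.6071

ρ = 1 − 6Σd² / [n(n²−1)] = 1 − 6×90 / (7×48)
  = 1 − 540/336 = 1 − 1.60714 ≈ -0.6071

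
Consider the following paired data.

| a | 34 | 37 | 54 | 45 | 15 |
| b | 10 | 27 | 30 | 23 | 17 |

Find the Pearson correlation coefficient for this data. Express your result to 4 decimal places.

0.6217

n = 5, Σa = 185, Σb = 107, Σa² = 7691, Σb² = 2547, Σab = 4249
nΣab − ΣaΣb = 21245 − 19795 = 1450
nΣa² − (Σa)² = 38455 − 34225 = 4230; nΣb² − (Σb)² = 12735 − 11449 = 1286
r = 1450 / √(4230 × 1286) = 1450 / 2332.3336 ≈ 0.6217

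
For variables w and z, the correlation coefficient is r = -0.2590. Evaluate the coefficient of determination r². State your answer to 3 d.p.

r² = (-0.2590)² = 0.067

0.067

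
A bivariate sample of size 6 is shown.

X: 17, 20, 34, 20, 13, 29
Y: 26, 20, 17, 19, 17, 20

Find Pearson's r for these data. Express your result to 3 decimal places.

-0.284

n = 6, ΣX = 133, ΣY = 119, ΣX² = 3255, ΣY² = 2415, ΣXY = 2601
nΣXY − ΣXΣY = 15606 − 15827 = -221
nΣX² − (ΣX)² = 19530 − 17689 = 1841; nΣY² − (ΣY)² = 14490 − 14161 = 329
r = -221 / √(1841 × 329) = -221 / 778.2602 ≈ -0.284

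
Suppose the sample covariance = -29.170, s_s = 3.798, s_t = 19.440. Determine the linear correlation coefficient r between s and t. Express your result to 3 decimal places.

-0.395

r = Cov(s,t) / (s_s · s_t) = -29.170 / (3.798 × 19.440)
  = -29.170 / 73.8331 ≈ -0.395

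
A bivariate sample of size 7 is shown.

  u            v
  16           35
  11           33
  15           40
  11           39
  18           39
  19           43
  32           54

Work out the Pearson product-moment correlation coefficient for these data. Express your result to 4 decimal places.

0.9121

n = 7, Σu = 122, Σv = 283, Σu² = 2432, Σv² = 11721, Σuv = 5199
nΣuv − ΣuΣv = 36393 − 34526 = 1867
nΣu² − (Σu)² = 17024 − 14884 = 2140; nΣv² − (Σv)² = 82047 − 80089 = 1958
r = 1867 / √(2140 × 1958) = 1867 / 2046.9783 ≈ 0.9121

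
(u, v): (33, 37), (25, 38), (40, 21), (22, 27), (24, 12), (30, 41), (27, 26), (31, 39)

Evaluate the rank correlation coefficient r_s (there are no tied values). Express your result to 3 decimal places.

0.167

Rank u: 7, 3, 8, 1, 2, 5, 4, 6
Rank v: 5, 6, 2, 4, 1, 8, 3, 7
d = rank(u) − rank(v): 2, -3, 6, -3, 1, -3, 1, -1; Σd² = 70
ρ = 1 − 6Σd² / [n(n²−1)] = 1 − 6×70 / (8×63) = 1 − 420/504 ≈ 0.167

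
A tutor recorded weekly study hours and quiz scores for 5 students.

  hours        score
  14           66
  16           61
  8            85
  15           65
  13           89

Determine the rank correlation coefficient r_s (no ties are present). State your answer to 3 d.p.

Rank hours: 3, 5, 1, 4, 2
Rank score: 3, 1, 4, 2, 5
d = rank(hours) − rank(score): 0, 4, -3, 2, -3; Σd² = 38
ρ = 1 − 6Σd² / [n(n²−1)] = 1 − 6×38 / (5×24) = 1 − 228/120 ≈ -0.900

-0.900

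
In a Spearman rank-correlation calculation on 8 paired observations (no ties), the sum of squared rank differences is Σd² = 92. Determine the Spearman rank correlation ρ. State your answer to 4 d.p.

-0.0952

ρ = 1 − 6Σd² / [n(n²−1)] = 1 − 6×92 / (8×63)
  = 1 − 552/504 = 1 − 1.09524 ≈ -0.0952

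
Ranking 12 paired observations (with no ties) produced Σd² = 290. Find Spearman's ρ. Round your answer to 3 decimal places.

ρ = 1 − 6Σd² / [n(n²−1)] = 1 − 6×290 / (12×143)
  = 1 − 1740/1716 = 1 − 1.0140 ≈ -0.014

-0.014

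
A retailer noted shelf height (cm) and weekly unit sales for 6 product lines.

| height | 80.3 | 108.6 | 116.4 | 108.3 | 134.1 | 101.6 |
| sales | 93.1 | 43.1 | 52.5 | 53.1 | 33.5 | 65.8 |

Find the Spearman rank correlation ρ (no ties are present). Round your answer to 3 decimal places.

-0.943

Rank height: 1, 4, 5, 3, 6, 2
Rank sales: 6, 2, 3, 4, 1, 5
d = rank(height) − rank(sales): -5, 2, 2, -1, 5, -3; Σd² = 68
ρ = 1 − 6Σd² / [n(n²−1)] = 1 − 6×68 / (6×35) = 1 − 408/210 ≈ -0.943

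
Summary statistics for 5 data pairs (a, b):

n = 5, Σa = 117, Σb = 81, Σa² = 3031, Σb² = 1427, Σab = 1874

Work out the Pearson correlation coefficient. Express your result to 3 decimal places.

-0.117

r = (nΣab − ΣaΣb) / √[(nΣa² − (Σa)²)(nΣb² − (Σb)²)]
Numerator: 5×1874 − 117×81 = -107
Denominator: √[(15155 − 13689)(7135 − 6561)] = √[1466 × 574] = 917.3244
r = -107 / 917.3244 ≈ -0.117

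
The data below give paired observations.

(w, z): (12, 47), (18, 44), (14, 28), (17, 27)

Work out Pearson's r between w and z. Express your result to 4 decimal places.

n = 4, Σw = 61, Σz = 146, Σw² = 953, Σz² = 5658, Σwz = 2207
nΣwz − ΣwΣz = 8828 − 8906 = -78
nΣw² − (Σw)² = 3812 − 3721 = 91; nΣz² − (Σz)² = 22632 − 21316 = 1316
r = -78 / √(91 × 1316) = -78 / 346.0578 ≈ -0.2254

-0.2254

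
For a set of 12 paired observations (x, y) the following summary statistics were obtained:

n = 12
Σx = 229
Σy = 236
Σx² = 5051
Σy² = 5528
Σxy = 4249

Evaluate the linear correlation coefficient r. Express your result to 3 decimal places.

r = (nΣxy − ΣxΣy) / √[(nΣx² − (Σx)²)(nΣy² − (Σy)²)]
Numerator: 12×4249 − 229×236 = -3056
Denominator: √[(60612 − 52441)(66336 − 55696)] = √[8171 × 10640] = 9324.1321
r = -3056 / 9324.1321 ≈ -0.328

-0.328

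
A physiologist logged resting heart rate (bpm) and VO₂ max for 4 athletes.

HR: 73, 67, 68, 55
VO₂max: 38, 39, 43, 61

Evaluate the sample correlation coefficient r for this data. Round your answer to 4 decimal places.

n = 4, Σx = 263, Σy = 181, Σx² = 17467, Σy² = 8535, Σxy = 11666
nΣxy − ΣxΣy = 46664 − 47603 = -939
nΣx² − (Σx)² = 69868 − 69169 = 699; nΣy² − (Σy)² = 34140 − 32761 = 1379
r = -939 / √(699 × 1379) = -939 / 981.7948 ≈ -0.9564

-0.9564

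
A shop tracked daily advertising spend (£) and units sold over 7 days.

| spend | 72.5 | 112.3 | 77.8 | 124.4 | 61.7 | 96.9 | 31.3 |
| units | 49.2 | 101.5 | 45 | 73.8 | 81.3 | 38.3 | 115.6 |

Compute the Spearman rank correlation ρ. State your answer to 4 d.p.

-0.3214

Rank spend: 3, 6, 4, 7, 2, 5, 1
Rank units: 3, 6, 2, 4, 5, 1, 7
d = rank(spend) − rank(units): 0, 0, 2, 3, -3, 4, -6; Σd² = 74
ρ = 1 − 6Σd² / [n(n²−1)] = 1 − 6×74 / (7×48) = 1 − 444/336 ≈ -0.3214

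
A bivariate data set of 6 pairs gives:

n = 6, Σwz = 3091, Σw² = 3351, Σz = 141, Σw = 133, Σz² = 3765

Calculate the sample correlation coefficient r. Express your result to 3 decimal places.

r = (nΣwz − ΣwΣz) / √[(nΣw² − (Σw)²)(nΣz² − (Σz)²)]
Numerator: 6×3091 − 133×141 = -207
Denominator: √[(20106 − 17689)(22590 − 19881)] = √[2417 × 2709] = 2558.8382
r = -207 / 2558.8382 ≈ -0.081

-0.081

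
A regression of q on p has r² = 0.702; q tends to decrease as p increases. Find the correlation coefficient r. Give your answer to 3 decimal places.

-0.838

|r| = √0.702 = 0.838
The association is negative, so r = −0.838.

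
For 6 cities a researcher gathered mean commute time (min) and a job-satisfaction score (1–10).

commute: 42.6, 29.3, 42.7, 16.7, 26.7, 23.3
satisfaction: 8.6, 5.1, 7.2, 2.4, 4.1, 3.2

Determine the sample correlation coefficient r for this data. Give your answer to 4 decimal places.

0.9765

n = 6, Σx = 181.3, Σy = 30.6, Σx² = 6031.21, Σy² = 184.62, Σxy = 1047.34
nΣxy − ΣxΣy = 6284.04 − 5547.78 = 736.26
nΣx² − (Σx)² = 36187.26 − 32869.69 = 3317.57; nΣy² − (Σy)² = 1107.72 − 936.36 = 171.36
r = 736.26 / √(3317.57 × 171.36) = 736.26 / 753.9886 ≈ 0.9765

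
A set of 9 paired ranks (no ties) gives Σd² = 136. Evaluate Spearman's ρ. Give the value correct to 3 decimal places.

ρ = 1 − 6Σd² / [n(n²−1)] = 1 − 6×136 / (9×80)
  = 1 − 816/720 = 1 − 1.1333 ≈ -0.133

-0.133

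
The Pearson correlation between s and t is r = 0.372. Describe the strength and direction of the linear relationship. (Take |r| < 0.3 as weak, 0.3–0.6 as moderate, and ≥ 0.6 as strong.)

r = 0.372 > 0 so the relationship is positive.
|r| = 0.372, which falls in the moderate range.

moderate positive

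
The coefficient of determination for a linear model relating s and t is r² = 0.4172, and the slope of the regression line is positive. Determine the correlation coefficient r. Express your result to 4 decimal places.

0.6459

|r| = √0.4172 = 0.6459
The association is positive, so r = 0.6459.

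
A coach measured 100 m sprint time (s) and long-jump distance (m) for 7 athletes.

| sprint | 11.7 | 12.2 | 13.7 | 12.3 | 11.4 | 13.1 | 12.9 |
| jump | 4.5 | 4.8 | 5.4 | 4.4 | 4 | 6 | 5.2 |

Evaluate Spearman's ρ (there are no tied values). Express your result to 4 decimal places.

0.8571

Rank sprint: 2, 3, 7, 4, 1, 6, 5
Rank jump: 3, 4, 6, 2, 1, 7, 5
d = rank(sprint) − rank(jump): -1, -1, 1, 2, 0, -1, 0; Σd² = 8
ρ = 1 − 6Σd² / [n(n²−1)] = 1 − 6×8 / (7×48) = 1 − 48/336 ≈ 0.8571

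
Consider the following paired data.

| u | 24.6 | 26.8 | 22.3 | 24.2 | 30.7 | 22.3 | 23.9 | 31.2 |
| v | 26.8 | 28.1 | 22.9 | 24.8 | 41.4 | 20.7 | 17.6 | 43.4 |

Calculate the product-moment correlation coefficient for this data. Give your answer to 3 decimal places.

n = 8, Σu = 206, Σv = 225.7, Σu² = 5390.76, Σv² = 6983.07, Σuv = 6030.5
nΣuv − ΣuΣv = 48244 − 46494.2 = 1749.8
nΣu² − (Σu)² = 43126.08 − 42436 = 690.08; nΣv² − (Σv)² = 55864.56 − 50940.49 = 4924.07
r = 1749.8 / √(690.08 × 4924.07) = 1749.8 / 1843.3671 ≈ 0.949

0.949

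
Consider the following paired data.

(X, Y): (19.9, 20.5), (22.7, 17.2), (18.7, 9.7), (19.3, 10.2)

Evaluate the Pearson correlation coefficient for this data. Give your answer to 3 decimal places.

0.567

n = 4, ΣX = 80.6, ΣY = 57.6, ΣX² = 1633.48, ΣY² = 914.22, ΣXY = 1176.64
nΣXY − ΣXΣY = 4706.56 − 4642.56 = 64
nΣX² − (ΣX)² = 6533.92 − 6496.36 = 37.56; nΣY² − (ΣY)² = 3656.88 − 3317.76 = 339.12
r = 64 / √(37.56 × 339.12) = 64 / 112.8599 ≈ 0.567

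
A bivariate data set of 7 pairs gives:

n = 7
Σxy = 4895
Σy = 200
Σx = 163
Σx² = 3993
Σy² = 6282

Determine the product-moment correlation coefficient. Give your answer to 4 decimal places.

r = (nΣxy − ΣxΣy) / √[(nΣx² − (Σx)²)(nΣy² − (Σy)²)]
Numerator: 7×4895 − 163×200 = 1665
Denominator: √[(27951 − 26569)(43974 − 40000)] = √[1382 × 3974] = 2343.5162
r = 1665 / 2343.5162 ≈ 0.7105

0.7105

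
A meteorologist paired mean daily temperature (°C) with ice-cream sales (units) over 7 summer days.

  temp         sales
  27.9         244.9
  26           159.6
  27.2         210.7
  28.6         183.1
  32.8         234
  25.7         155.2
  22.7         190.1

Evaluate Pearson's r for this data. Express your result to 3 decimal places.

0.557

n = 7, Σx = 190.9, Σy = 1377.6, Σx² = 5263.83, Σy² = 278349.32, Σxy = 37929.12
nΣxy − ΣxΣy = 265503.84 − 262983.84 = 2520
nΣx² − (Σx)² = 36846.81 − 36442.81 = 404; nΣy² − (Σy)² = 1948445.24 − 1897781.76 = 50663.48
r = 2520 / √(404 × 50663.48) = 2520 / 4524.1625 ≈ 0.557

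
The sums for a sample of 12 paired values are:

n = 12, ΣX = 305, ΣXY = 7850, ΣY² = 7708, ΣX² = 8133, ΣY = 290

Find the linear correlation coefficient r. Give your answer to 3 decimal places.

0.928

r = (nΣXY − ΣXΣY) / √[(nΣX² − (ΣX)²)(nΣY² − (ΣY)²)]
Numerator: 12×7850 − 305×290 = 5750
Denominator: √[(97596 − 93025)(92496 − 84100)] = √[4571 × 8396] = 6195.0073
r = 5750 / 6195.0073 ≈ 0.928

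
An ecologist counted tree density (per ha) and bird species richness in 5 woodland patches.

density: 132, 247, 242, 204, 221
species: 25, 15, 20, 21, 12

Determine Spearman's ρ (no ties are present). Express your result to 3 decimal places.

Rank density: 1, 5, 4, 2, 3
Rank species: 5, 2, 3, 4, 1
d = rank(density) − rank(species): -4, 3, 1, -2, 2; Σd² = 34
ρ = 1 − 6Σd² / [n(n²−1)] = 1 − 6×34 / (5×24) = 1 − 204/120 ≈ -0.700

-0.700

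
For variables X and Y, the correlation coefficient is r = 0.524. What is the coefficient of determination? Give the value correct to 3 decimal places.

r² = (0.524)² = 0.275

0.275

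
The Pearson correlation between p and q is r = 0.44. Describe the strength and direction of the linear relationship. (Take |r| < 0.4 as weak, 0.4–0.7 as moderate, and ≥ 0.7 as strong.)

moderate positive

r = 0.44 > 0 so the relationship is positive.
|r| = 0.44, which falls in the moderate range.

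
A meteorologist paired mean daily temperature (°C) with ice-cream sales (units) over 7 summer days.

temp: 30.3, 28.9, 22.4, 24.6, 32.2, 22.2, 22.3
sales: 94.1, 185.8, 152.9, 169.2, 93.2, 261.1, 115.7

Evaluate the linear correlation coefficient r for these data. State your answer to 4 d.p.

n = 7, Σx = 182.9, Σy = 1072, Σx² = 4887.19, Σy² = 185629.44, Σxy = 27185.7
nΣxy − ΣxΣy = 190299.9 − 196068.8 = -5768.9
nΣx² − (Σx)² = 34210.33 − 33452.41 = 757.92; nΣy² − (Σy)² = 1299406.08 − 1149184 = 150222.08
r = -5768.9 / √(757.92 × 150222.08) = -5768.9 / 10670.3476 ≈ -0.5406

-0.5406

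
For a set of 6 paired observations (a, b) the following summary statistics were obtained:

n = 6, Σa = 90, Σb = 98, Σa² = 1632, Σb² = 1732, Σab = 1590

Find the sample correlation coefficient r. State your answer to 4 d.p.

r = (nΣab − ΣaΣb) / √[(nΣa² − (Σa)²)(nΣb² − (Σb)²)]
Numerator: 6×1590 − 90×98 = 720
Denominator: √[(9792 − 8100)(10392 − 9604)] = √[1692 × 788] = 1154.6844
r = 720 / 1154.6844 ≈ 0.6235

0.6235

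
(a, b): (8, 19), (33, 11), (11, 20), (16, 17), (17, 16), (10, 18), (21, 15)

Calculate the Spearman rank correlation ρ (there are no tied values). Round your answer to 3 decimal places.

Rank a: 1, 7, 3, 4, 5, 2, 6
Rank b: 6, 1, 7, 4, 3, 5, 2
d = rank(a) − rank(b): -5, 6, -4, 0, 2, -3, 4; Σd² = 106
ρ = 1 − 6Σd² / [n(n²−1)] = 1 − 6×106 / (7×48) = 1 − 636/336 ≈ -0.893

-0.893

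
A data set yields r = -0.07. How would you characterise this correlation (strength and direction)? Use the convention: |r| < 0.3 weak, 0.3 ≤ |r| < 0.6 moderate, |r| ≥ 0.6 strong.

r = -0.07 < 0 so the relationship is negative.
|r| = 0.07, which falls in the weak range.

weak negative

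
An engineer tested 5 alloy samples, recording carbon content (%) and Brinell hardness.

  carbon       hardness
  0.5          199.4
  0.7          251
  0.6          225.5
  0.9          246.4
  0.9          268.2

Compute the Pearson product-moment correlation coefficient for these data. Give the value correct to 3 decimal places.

n = 5, Σx = 3.6, Σy = 1190.5, Σx² = 2.72, Σy² = 286255.81, Σxy = 873.84
nΣxy − ΣxΣy = 4369.2 − 4285.8 = 83.4
nΣx² − (Σx)² = 13.6 − 12.96 = 0.64; nΣy² − (Σy)² = 1431279.05 − 1417290.25 = 13988.8
r = 83.4 / √(0.64 × 13988.8) = 83.4 / 94.6194 ≈ 0.881

0.881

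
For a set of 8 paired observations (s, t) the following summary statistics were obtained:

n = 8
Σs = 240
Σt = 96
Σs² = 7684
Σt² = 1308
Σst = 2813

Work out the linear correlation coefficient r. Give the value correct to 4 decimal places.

r = (nΣst − ΣsΣt) / √[(nΣs² − (Σs)²)(nΣt² − (Σt)²)]
Numerator: 8×2813 − 240×96 = -536
Denominator: √[(61472 − 57600)(10464 − 9216)] = √[3872 × 1248] = 2198.2393
r = -536 / 2198.2393 ≈ -0.2438

-0.2438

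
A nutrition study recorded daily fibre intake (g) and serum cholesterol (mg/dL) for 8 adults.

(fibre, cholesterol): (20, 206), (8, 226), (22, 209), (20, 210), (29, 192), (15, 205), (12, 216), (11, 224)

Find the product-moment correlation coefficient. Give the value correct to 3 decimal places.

n = 8, Σx = 137, Σy = 1688, Σx² = 2679, Σy² = 357014, Σxy = 28425
nΣxy − ΣxΣy = 227400 − 231256 = -3856
nΣx² − (Σx)² = 21432 − 18769 = 2663; nΣy² − (Σy)² = 2856112 − 2849344 = 6768
r = -3856 / √(2663 × 6768) = -3856 / 4245.3721 ≈ -0.908

-0.908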